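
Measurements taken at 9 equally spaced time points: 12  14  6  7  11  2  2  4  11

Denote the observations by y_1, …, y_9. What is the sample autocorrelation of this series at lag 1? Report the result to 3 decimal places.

0.232

Mean ȳ = (12 + 14 + 6 + 7 + 11 + 2 + 2 + 4 + 11)/9 = 7.6667
Numerator Σ_{t=1}^{8}(y_t−ȳ)(y_{t+1}−ȳ) = 37.5556
Denominator Σ(y_t−ȳ)² = 162.0000
r_1 = 37.5556 / 162.0000 = 0.232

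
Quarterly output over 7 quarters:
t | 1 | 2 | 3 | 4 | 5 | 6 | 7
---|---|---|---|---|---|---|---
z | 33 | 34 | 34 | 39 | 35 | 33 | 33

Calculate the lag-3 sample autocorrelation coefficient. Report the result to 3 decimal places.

Mean z̄ = (33 + 34 + 34 + 39 + 35 + 33 + 33)/7 = 34.4286
Deviations from mean: -1.4286, -0.4286, -0.4286, 4.5714, 0.5714, -1.4286, -1.4286
Σ(z_t−z̄)(z_{t+3}−z̄) = (-6.5306) + (-0.2449) + (0.6122) + (-6.5306) = -12.6939
Denominator Σ(z_t−z̄)² = 27.7143
r_3 = -12.6939 / 27.7143 = -0.458

-0.458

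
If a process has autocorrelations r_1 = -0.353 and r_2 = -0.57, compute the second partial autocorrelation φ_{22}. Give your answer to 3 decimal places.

-0.793

φ_{22} = (r_2 − r_1²) / (1 − r_1²)
r_1² = (-0.353)² = 0.124609
Numerator = -0.57 − 0.1246 = -0.6946; denominator = 1 − 0.1246 = 0.8754
φ_{22} = -0.6946 / 0.8754 = -0.793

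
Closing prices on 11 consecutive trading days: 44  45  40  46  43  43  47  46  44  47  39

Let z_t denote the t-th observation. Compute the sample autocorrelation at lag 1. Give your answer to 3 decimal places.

-0.357

Mean z̄ = (44 + 45 + 40 + 46 + 43 + 43 + 47 + 46 + 44 + 47 + 39)/11 = 44.0000
Numerator Σ_{t=1}^{10}(z_t−z̄)(z_{t+1}−z̄) = -25.0000
Denominator Σ(z_t−z̄)² = 70.0000
r_1 = -25.0000 / 70.0000 = -0.357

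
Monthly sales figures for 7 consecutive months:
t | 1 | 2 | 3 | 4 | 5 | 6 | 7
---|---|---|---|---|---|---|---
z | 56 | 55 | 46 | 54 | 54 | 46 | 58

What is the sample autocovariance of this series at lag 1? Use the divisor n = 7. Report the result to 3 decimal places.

Mean z̄ = (56 + 55 + 46 + 54 + 54 + 46 + 58)/7 = 52.7143
Deviations: 3.2857, 2.2857, -6.7143, 1.2857, 1.2857, -6.7143, 5.2857
Σ_{t=1}^{6}(z_t−z̄)(z_{t+1}−z̄) = -58.9388
γ_1 = -58.9388 / 7 = -8.420

-8.420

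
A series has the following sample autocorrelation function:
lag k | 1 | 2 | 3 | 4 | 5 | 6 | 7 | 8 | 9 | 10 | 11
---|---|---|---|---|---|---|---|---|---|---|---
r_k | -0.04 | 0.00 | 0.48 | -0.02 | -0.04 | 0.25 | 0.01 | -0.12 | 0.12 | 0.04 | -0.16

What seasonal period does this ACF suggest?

The largest autocorrelation is r_3 = 0.48, with a weaker echo at lag 6 (0.25); the remaining lags stay at or below 0.12.
The dominant spike at lag 3 indicates a seasonal period of 3.

3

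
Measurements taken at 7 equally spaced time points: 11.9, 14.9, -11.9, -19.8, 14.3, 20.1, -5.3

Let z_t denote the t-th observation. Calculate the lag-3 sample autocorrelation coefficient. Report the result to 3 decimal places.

-0.086

Mean z̄ = (11.9 + 14.9 − 11.9 − 19.8 + 14.3 + 20.1 − 5.3)/7 = 3.4571
Σ(z_t−z̄)(z_{t+3}−z̄) = (-196.3567) + (124.0733) + (-255.5867) + (203.6661) = -124.2041
Denominator Σ(z_t−z̄)² = 1450.1971
r_3 = -124.2041 / 1450.1971 = -0.086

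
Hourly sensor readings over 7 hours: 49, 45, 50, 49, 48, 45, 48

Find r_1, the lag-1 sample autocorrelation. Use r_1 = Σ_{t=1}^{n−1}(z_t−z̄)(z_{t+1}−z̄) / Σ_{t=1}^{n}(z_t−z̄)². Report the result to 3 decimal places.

-0.339

Mean z̄ = (49 + 45 + 50 + 49 + 48 + 45 + 48)/7 = 47.7143
Deviations from mean: 1.2857, -2.7143, 2.2857, 1.2857, 0.2857, -2.7143, 0.2857
Numerator Σ_{t=1}^{6}(z_t−z̄)(z_{t+1}−z̄) = -7.9388
Denominator Σ(z_t−z̄)² = 23.4286
r_1 = -7.9388 / 23.4286 = -0.339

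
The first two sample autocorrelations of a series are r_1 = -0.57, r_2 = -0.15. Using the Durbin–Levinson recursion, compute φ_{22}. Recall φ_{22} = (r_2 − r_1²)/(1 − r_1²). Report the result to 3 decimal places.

-0.703

φ_{22} = (r_2 − r_1²) / (1 − r_1²)
r_1² = (-0.57)² = 0.3249
Numerator = -0.15 − 0.3249 = -0.4749; denominator = 1 − 0.3249 = 0.6751
φ_{22} = -0.4749 / 0.6751 = -0.703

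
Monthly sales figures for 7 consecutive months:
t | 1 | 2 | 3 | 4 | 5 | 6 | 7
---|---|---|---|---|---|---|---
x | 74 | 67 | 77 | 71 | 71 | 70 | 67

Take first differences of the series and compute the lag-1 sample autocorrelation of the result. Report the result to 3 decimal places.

First differences Δx: -7, 10, -6, 0, -1, -3
Mean of differences = -1.1667
Numerator Σ(Δx_t−Δx̄)(Δx_{t+1}−Δx̄) = -124.8611
Denominator Σ(Δx_t−Δx̄)² = 186.8333
r_1(Δx) = -124.8611 / 186.8333 = -0.668

-0.668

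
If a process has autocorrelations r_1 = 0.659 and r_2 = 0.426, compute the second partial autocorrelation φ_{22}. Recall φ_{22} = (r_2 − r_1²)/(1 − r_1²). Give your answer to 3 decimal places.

φ_{22} = (r_2 − r_1²) / (1 − r_1²)
r_1² = (0.659)² = 0.434281
Numerator = 0.426 − 0.4343 = -0.0083; denominator = 1 − 0.4343 = 0.5657
φ_{22} = -0.0083 / 0.5657 = -0.015

-0.015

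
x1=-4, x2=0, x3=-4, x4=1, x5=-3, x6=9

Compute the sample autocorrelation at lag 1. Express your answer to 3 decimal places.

-0.285

Mean x̄ = (-4 + 0 − 4 + 1 − 3 + 9)/6 = -0.1667
Deviations from mean: -3.8333, 0.1667, -3.8333, 1.1667, -2.8333, 9.1667
Numerator Σ_{t=1}^{5}(x_t−x̄)(x_{t+1}−x̄) = -35.0278
Denominator Σ(x_t−x̄)² = 122.8333
r_1 = -35.0278 / 122.8333 = -0.285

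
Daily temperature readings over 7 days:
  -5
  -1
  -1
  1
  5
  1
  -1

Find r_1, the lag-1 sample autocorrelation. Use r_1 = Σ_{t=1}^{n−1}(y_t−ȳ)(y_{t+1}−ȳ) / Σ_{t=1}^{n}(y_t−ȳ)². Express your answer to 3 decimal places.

0.268

Mean ȳ = (-5 − 1 − 1 + 1 + 5 + 1 − 1)/7 = -0.1429
Deviations from mean: -4.8571, -0.8571, -0.8571, 1.1429, 5.1429, 1.1429, -0.8571
Numerator Σ_{t=1}^{6}(y_t−ȳ)(y_{t+1}−ȳ) = 14.6939
Denominator Σ(y_t−ȳ)² = 54.8571
r_1 = 14.6939 / 54.8571 = 0.268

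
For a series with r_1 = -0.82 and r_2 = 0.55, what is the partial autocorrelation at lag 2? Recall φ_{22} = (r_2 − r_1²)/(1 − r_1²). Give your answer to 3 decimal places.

-0.374

φ_{22} = (r_2 − r_1²) / (1 − r_1²)
r_1² = (-0.82)² = 0.6724
Numerator = 0.55 − 0.6724 = -0.1224; denominator = 1 − 0.6724 = 0.3276
φ_{22} = -0.1224 / 0.3276 = -0.374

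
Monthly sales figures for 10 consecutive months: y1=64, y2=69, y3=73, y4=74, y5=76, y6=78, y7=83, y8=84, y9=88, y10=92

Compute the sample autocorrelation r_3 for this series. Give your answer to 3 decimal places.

0.165

Mean ȳ = (64 + 69 + 73 + 74 + 76 + 78 + 83 + 84 + 88 + 92)/10 = 78.1000
Σ(y_t−ȳ)(y_{t+3}−ȳ) = (57.8100) + (19.1100) + (0.5100) + (-20.0900) + (-12.3900) + (-0.9900) + (68.1100) = 112.0700
Denominator Σ(y_t−ȳ)² = 678.9000
r_3 = 112.0700 / 678.9000 = 0.165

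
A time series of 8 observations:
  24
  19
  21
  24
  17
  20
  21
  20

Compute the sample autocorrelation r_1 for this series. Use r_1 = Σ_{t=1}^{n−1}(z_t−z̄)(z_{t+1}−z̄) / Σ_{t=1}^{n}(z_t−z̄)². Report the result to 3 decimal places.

-0.381

Mean z̄ = (24 + 19 + 21 + 24 + 17 + 20 + 21 + 20)/8 = 20.7500
Deviations from mean: 3.2500, -1.7500, 0.2500, 3.2500, -3.7500, -0.7500, 0.2500, -0.7500
Numerator Σ_{t=1}^{7}(z_t−z̄)(z_{t+1}−z̄) = -15.0625
Denominator Σ(z_t−z̄)² = 39.5000
r_1 = -15.0625 / 39.5000 = -0.381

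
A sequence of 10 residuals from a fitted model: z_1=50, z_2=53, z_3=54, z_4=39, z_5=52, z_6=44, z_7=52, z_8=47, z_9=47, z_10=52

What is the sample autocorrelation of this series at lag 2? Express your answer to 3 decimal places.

0.183

Mean z̄ = (50 + 53 + 54 + 39 + 52 + 44 + 52 + 47 + 47 + 52)/10 = 49.0000
Numerator Σ_{t=1}^{8}(z_t−z̄)(z_{t+2}−z̄) = 37.0000
Denominator Σ(z_t−z̄)² = 202.0000
r_2 = 37.0000 / 202.0000 = 0.183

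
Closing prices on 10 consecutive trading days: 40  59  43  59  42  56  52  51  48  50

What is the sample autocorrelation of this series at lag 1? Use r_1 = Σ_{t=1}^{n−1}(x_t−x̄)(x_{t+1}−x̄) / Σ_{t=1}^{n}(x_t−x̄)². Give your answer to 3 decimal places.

Mean x̄ = (40 + 59 + 43 + 59 + 42 + 56 + 52 + 51 + 48 + 50)/10 = 50.0000
Numerator Σ_{t=1}^{9}(x_t−x̄)(x_{t+1}−x̄) = -324.0000
Denominator Σ(x_t−x̄)² = 420.0000
r_1 = -324.0000 / 420.0000 = -0.771

-0.771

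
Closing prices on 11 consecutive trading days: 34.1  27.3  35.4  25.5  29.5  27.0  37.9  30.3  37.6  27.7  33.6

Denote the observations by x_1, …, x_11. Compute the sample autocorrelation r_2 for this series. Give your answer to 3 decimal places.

Mean x̄ = (34.1 + 27.3 + 35.4 + 25.5 + 29.5 + 27.0 + 37.9 + 30.3 + 37.6 + 27.7 + 33.6)/11 = 31.4455
Numerator Σ_{t=1}^{9}(x_t−x̄)(x_{t+2}−x̄) = 103.6913
Denominator Σ(x_t−x̄)² = 198.2873
r_2 = 103.6913 / 198.2873 = 0.523

0.523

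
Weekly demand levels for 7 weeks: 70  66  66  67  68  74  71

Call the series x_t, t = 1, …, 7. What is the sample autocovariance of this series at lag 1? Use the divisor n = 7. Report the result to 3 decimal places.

2.630

Mean x̄ = (70 + 66 + 66 + 67 + 68 + 74 + 71)/7 = 68.8571
Σ_{t=1}^{6}(x_t−x̄)(x_{t+1}−x̄) = 18.4082
γ_1 = 18.4082 / 7 = 2.630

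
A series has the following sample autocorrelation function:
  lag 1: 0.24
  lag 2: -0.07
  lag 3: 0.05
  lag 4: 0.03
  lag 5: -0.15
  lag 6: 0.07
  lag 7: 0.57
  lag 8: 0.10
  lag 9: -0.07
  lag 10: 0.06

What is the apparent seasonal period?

The largest autocorrelation is r_7 = 0.57; the remaining lags stay at or below 0.24.
The dominant spike at lag 7 indicates a seasonal period of 7.

7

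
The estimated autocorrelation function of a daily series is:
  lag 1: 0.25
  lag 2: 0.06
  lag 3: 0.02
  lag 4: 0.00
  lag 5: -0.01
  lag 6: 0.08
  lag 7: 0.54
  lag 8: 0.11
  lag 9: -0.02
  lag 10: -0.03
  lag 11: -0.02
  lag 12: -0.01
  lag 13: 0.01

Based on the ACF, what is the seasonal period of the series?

7

The largest autocorrelation is r_7 = 0.54; the remaining lags stay at or below 0.25. The elevated value at lag 1 (0.25), dropping to 0.06 at lag 2, reflects decaying short-term dependence rather than seasonality.
The dominant spike at lag 7 indicates a seasonal period of 7.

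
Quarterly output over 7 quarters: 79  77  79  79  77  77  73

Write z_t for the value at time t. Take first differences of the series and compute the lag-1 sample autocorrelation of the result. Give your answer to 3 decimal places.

-0.227

First differences Δz: -2, 2, 0, -2, 0, -4
Mean of differences = -1.0000
Numerator Σ(Δz_t−Δz̄)(Δz_{t+1}−Δz̄) = -5.0000
Denominator Σ(Δz_t−Δz̄)² = 22.0000
r_1(Δz) = -5.0000 / 22.0000 = -0.227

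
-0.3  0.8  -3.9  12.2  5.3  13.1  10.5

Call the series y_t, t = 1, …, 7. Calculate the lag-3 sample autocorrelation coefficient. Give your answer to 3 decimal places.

Mean ȳ = (-0.3 + 0.8 − 3.9 + 12.2 + 5.3 + 13.1 + 10.5)/7 = 5.3857
Deviations from mean: -5.6857, -4.5857, -9.2857, 6.8143, -0.0857, 7.7143, 5.1143
Σ(y_t−ȳ)(y_{t+3}−ȳ) = (-38.7441) + (0.3931) + (-71.6327) + (34.8502) = -75.1335
Denominator Σ(y_t−ȳ)² = 271.6886
r_3 = -75.1335 / 271.6886 = -0.277

-0.277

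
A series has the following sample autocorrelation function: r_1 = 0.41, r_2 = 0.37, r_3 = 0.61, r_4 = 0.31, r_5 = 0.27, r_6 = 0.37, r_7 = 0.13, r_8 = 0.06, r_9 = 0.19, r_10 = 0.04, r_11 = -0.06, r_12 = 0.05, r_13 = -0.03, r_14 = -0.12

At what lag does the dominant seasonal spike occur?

3

The largest autocorrelation is r_3 = 0.61; the remaining lags stay at or below 0.41. The elevated value at lag 1 (0.41), dropping to 0.37 at lag 2, reflects decaying short-term dependence rather than seasonality.
The dominant spike at lag 3 indicates a seasonal period of 3.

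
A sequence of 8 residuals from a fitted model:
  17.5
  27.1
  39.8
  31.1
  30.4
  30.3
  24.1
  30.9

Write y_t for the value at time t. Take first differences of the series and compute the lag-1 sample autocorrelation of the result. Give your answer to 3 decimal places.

-0.056

First differences Δy: 9.6, 12.7, -8.7, -0.7, -0.1, -6.2, 6.8
Mean of differences = 1.9143
Numerator Σ(Δy_t−Δȳ)(Δy_{t+1}−Δȳ) = -21.8716
Denominator Σ(Δy_t−Δȳ)² = 388.6686
r_1(Δy) = -21.8716 / 388.6686 = -0.056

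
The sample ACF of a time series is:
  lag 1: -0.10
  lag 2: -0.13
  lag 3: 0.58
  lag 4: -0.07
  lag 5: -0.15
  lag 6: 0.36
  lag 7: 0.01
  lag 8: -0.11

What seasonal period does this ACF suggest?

The largest autocorrelation is r_3 = 0.58, with a weaker echo at lag 6 (0.36); the remaining lags stay at or below 0.01.
The dominant spike at lag 3 indicates a seasonal period of 3.

3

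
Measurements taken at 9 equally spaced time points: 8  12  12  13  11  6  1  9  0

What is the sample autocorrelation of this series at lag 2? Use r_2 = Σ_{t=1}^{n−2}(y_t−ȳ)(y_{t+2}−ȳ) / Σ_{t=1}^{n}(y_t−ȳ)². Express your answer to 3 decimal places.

Mean ȳ = (8 + 12 + 12 + 13 + 11 + 6 + 1 + 9 + 0)/9 = 8.0000
Numerator Σ_{t=1}^{7}(y_t−ȳ)(y_{t+2}−ȳ) = 55.0000
Denominator Σ(y_t−ȳ)² = 184.0000
r_2 = 55.0000 / 184.0000 = 0.299

0.299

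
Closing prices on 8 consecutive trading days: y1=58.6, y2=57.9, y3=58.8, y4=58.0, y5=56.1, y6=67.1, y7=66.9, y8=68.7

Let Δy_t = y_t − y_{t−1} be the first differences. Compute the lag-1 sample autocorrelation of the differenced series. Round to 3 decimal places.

First differences Δy: -0.7, 0.9, -0.8, -1.9, 11.0, -0.2, 1.8
Mean of differences = 1.4429
Numerator Σ(Δy_t−Δȳ)(Δy_{t+1}−Δȳ) = -38.3576
Denominator Σ(Δy_t−Δȳ)² = 115.2571
r_1(Δy) = -38.3576 / 115.2571 = -0.333

-0.333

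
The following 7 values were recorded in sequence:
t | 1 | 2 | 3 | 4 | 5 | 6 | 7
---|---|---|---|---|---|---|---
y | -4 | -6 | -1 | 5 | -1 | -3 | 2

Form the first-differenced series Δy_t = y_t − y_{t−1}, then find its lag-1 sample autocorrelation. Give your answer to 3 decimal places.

-0.145

First differences Δy: -2, 5, 6, -6, -2, 5
Mean of differences = 1.0000
Numerator Σ(Δy_t−Δȳ)(Δy_{t+1}−Δȳ) = -18.0000
Denominator Σ(Δy_t−Δȳ)² = 124.0000
r_1(Δy) = -18.0000 / 124.0000 = -0.145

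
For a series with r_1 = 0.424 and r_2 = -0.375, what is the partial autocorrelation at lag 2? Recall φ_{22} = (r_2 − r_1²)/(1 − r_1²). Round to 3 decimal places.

φ_{22} = (r_2 − r_1²) / (1 − r_1²)
r_1² = (0.424)² = 0.179776
Numerator = -0.375 − 0.1798 = -0.5548; denominator = 1 − 0.1798 = 0.8202
φ_{22} = -0.5548 / 0.8202 = -0.676

-0.676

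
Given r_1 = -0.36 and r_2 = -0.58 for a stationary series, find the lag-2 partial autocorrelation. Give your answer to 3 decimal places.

-0.815

φ_{22} = (r_2 − r_1²) / (1 − r_1²)
r_1² = (-0.36)² = 0.1296
Numerator = -0.58 − 0.1296 = -0.7096; denominator = 1 − 0.1296 = 0.8704
φ_{22} = -0.7096 / 0.8704 = -0.815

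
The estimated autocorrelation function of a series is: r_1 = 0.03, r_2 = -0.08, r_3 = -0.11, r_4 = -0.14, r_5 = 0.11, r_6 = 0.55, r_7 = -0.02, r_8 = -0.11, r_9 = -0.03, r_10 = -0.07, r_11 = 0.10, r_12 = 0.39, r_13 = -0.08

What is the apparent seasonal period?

The largest autocorrelation is r_6 = 0.55, with a weaker echo at lag 12 (0.39); the remaining lags stay at or below 0.11.
The dominant spike at lag 6 indicates a seasonal period of 6.

6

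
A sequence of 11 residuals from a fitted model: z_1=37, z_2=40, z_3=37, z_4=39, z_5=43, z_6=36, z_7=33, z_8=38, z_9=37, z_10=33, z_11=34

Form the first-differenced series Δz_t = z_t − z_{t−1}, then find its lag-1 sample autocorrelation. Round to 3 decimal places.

First differences Δz: 3, -3, 2, 4, -7, -3, 5, -1, -4, 1
Mean of differences = -0.3000
Numerator Σ(Δz_t−Δz̄)(Δz_{t+1}−Δz̄) = -36.1900
Denominator Σ(Δz_t−Δz̄)² = 138.1000
r_1(Δz) = -36.1900 / 138.1000 = -0.262

-0.262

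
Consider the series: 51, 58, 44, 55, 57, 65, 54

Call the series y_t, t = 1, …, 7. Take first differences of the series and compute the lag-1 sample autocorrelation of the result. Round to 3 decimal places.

-0.552

First differences Δy: 7, -14, 11, 2, 8, -11
Mean of differences = 0.5000
Numerator Σ(Δy_t−Δȳ)(Δy_{t+1}−Δȳ) = -305.7500
Denominator Σ(Δy_t−Δȳ)² = 553.5000
r_1(Δy) = -305.7500 / 553.5000 = -0.552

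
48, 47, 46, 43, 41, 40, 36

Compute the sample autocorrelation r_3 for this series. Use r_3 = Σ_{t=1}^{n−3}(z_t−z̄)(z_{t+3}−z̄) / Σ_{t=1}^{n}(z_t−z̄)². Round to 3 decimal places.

Mean z̄ = (48 + 47 + 46 + 43 + 41 + 40 + 36)/7 = 43.0000
Deviations from mean: 5.0000, 4.0000, 3.0000, 0.0000, -2.0000, -3.0000, -7.0000
Σ(z_t−z̄)(z_{t+3}−z̄) = (0.0000) + (-8.0000) + (-9.0000) + (0.0000) = -17.0000
Denominator Σ(z_t−z̄)² = 112.0000
r_3 = -17.0000 / 112.0000 = -0.152

-0.152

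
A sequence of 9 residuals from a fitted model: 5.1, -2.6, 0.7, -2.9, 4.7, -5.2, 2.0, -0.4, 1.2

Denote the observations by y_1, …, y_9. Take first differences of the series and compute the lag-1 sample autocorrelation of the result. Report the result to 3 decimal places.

-0.779

First differences Δy: -7.7, 3.3, -3.6, 7.6, -9.9, 7.2, -2.4, 1.6
Mean of differences = -0.4875
Numerator Σ(Δy_t−Δȳ)(Δy_{t+1}−Δȳ) = -231.4552
Denominator Σ(Δy_t−Δȳ)² = 297.1688
r_1(Δy) = -231.4552 / 297.1688 = -0.779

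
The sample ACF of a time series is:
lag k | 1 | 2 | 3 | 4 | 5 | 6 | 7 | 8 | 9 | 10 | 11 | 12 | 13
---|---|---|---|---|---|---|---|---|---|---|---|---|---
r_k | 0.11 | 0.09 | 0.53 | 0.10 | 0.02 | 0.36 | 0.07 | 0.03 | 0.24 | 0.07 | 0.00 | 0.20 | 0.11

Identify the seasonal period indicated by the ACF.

3

The largest autocorrelation is r_3 = 0.53, with weaker echoes at lags 6 (0.36), 9 (0.24) and 12 (0.20); the remaining lags stay at or below 0.11.
The dominant spike at lag 3 indicates a seasonal period of 3.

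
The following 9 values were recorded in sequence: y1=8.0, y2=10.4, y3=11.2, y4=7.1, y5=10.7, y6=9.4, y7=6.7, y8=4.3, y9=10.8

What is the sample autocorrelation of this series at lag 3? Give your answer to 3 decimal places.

Mean ȳ = (8.0 + 10.4 + 11.2 + 7.1 + 10.7 + 9.4 + 6.7 + 4.3 + 10.8)/9 = 8.7333
Σ(y_t−ȳ)(y_{t+3}−ȳ) = (1.1978) + (3.2778) + (1.6444) + (3.3211) + (-8.7189) + (1.3778) = 2.1000
Denominator Σ(y_t−ȳ)² = 44.4400
r_3 = 2.1000 / 44.4400 = 0.047

0.047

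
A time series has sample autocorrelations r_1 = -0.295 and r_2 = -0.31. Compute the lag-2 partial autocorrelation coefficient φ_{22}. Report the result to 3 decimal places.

-0.435

φ_{22} = (r_2 − r_1²) / (1 − r_1²)
r_1² = (-0.295)² = 0.087025
Numerator = -0.31 − 0.0870 = -0.3970; denominator = 1 − 0.0870 = 0.9130
φ_{22} = -0.3970 / 0.9130 = -0.435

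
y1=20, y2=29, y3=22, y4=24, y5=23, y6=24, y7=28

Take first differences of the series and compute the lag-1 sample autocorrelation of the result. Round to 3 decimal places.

-0.503

First differences Δy: 9, -7, 2, -1, 1, 4
Mean of differences = 1.3333
Numerator Σ(Δy_t−Δȳ)(Δy_{t+1}−Δȳ) = -71.1111
Denominator Σ(Δy_t−Δȳ)² = 141.3333
r_1(Δy) = -71.1111 / 141.3333 = -0.503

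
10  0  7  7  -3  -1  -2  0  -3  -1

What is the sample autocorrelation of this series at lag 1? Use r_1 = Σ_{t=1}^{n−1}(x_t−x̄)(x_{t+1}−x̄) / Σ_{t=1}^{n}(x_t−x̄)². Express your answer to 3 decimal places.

0.134

Mean x̄ = (10 + 0 + 7 + 7 − 3 − 1 − 2 + 0 − 3 − 1)/10 = 1.4000
Numerator Σ_{t=1}^{9}(x_t−x̄)(x_{t+1}−x̄) = 27.0400
Denominator Σ(x_t−x̄)² = 202.4000
r_1 = 27.0400 / 202.4000 = 0.134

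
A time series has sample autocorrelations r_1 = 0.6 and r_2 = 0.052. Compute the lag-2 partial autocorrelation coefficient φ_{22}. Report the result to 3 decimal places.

-0.481

φ_{22} = (r_2 − r_1²) / (1 − r_1²)
r_1² = (0.6)² = 0.36
Numerator = 0.052 − 0.3600 = -0.3080; denominator = 1 − 0.3600 = 0.6400
φ_{22} = -0.3080 / 0.6400 = -0.481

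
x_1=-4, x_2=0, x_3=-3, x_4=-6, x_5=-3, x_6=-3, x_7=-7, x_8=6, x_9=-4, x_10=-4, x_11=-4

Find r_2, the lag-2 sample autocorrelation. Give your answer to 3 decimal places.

-0.110

Mean x̄ = (-4 + 0 − 3 − 6 − 3 − 3 − 7 + 6 − 4 − 4 − 4)/11 = -2.9091
Numerator Σ_{t=1}^{9}(x_t−x̄)(x_{t+2}−x̄) = -13.1074
Denominator Σ(x_t−x̄)² = 118.9091
r_2 = -13.1074 / 118.9091 = -0.110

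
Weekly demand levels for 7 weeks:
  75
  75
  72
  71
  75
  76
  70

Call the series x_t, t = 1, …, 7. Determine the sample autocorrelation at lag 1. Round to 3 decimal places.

Mean x̄ = (75 + 75 + 72 + 71 + 75 + 76 + 70)/7 = 73.4286
Σ(x_t−x̄)(x_{t+1}−x̄) = (2.4694) + (-2.2449) + (3.4694) + (-3.8163) + (4.0408) + (-8.8163) = -4.8980
Denominator Σ(x_t−x̄)² = 33.7143
r_1 = -4.8980 / 33.7143 = -0.145

-0.145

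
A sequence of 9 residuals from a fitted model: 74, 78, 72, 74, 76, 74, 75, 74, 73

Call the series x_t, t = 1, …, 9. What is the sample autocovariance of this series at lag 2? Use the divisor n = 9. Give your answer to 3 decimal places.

-0.427

Mean x̄ = (74 + 78 + 72 + 74 + 76 + 74 + 75 + 74 + 73)/9 = 74.4444
Σ_{t=1}^{7}(x_t−x̄)(x_{t+2}−x̄) = -3.8395
γ_2 = -3.8395 / 9 = -0.427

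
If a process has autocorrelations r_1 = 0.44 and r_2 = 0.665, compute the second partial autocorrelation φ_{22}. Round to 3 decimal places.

0.585

φ_{22} = (r_2 − r_1²) / (1 − r_1²)
r_1² = (0.44)² = 0.1936
Numerator = 0.665 − 0.1936 = 0.4714; denominator = 1 − 0.1936 = 0.8064
φ_{22} = 0.4714 / 0.8064 = 0.585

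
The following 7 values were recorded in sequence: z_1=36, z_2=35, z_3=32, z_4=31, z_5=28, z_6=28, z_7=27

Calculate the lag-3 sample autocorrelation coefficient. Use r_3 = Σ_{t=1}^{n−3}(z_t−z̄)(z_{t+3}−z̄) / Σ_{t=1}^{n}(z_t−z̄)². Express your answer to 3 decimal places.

-0.197

Mean z̄ = (36 + 35 + 32 + 31 + 28 + 28 + 27)/7 = 31.0000
Deviations from mean: 5.0000, 4.0000, 1.0000, 0.0000, -3.0000, -3.0000, -4.0000
Numerator Σ_{t=1}^{4}(z_t−z̄)(z_{t+3}−z̄) = -15.0000
Denominator Σ(z_t−z̄)² = 76.0000
r_3 = -15.0000 / 76.0000 = -0.197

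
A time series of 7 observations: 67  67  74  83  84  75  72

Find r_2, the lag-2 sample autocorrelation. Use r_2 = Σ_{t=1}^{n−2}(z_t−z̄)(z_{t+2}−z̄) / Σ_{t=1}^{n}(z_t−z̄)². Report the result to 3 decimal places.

-0.304

Mean z̄ = (67 + 67 + 74 + 83 + 84 + 75 + 72)/7 = 74.5714
Numerator Σ_{t=1}^{5}(z_t−z̄)(z_{t+2}−z̄) = -85.5102
Denominator Σ(z_t−z̄)² = 281.7143
r_2 = -85.5102 / 281.7143 = -0.304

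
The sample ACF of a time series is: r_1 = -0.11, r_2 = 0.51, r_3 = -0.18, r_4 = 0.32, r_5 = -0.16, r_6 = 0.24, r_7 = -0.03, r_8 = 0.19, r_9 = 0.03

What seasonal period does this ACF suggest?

The largest autocorrelation is r_2 = 0.51, with weaker echoes at lags 4 (0.32), 6 (0.24) and 8 (0.19); the remaining lags stay at or below 0.03.
The dominant spike at lag 2 indicates a seasonal period of 2.

2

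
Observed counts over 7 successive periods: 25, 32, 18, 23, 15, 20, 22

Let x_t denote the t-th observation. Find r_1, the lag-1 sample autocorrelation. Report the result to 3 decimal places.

Mean x̄ = (25 + 32 + 18 + 23 + 15 + 20 + 22)/7 = 22.1429
Numerator Σ_{t=1}^{6}(x_t−x̄)(x_{t+1}−x̄) = -6.7347
Denominator Σ(x_t−x̄)² = 178.8571
r_1 = -6.7347 / 178.8571 = -0.038

-0.038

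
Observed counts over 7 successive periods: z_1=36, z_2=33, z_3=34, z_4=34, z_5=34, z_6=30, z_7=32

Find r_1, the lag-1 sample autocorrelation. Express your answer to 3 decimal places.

0.090

Mean z̄ = (36 + 33 + 34 + 34 + 34 + 30 + 32)/7 = 33.2857
Σ(z_t−z̄)(z_{t+1}−z̄) = (-0.7755) + (-0.2041) + (0.5102) + (0.5102) + (-2.3469) + (4.2245) = 1.9184
Denominator Σ(z_t−z̄)² = 21.4286
r_1 = 1.9184 / 21.4286 = 0.090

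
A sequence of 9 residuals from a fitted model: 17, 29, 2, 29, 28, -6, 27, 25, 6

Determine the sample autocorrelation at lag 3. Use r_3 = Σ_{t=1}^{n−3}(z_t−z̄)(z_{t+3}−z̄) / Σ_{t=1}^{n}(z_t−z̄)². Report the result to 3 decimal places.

Mean z̄ = (17 + 29 + 2 + 29 + 28 − 6 + 27 + 25 + 6)/9 = 17.4444
Σ(z_t−z̄)(z_{t+3}−z̄) = (-5.1358) + (121.9753) + (362.0864) + (110.4198) + (79.7531) + (268.3086) = 937.4074
Denominator Σ(z_t−z̄)² = 1446.2222
r_3 = 937.4074 / 1446.2222 = 0.648

0.648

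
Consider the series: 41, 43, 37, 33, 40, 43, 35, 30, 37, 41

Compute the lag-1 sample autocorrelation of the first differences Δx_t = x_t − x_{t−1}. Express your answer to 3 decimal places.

First differences Δx: 2, -6, -4, 7, 3, -8, -5, 7, 4
Mean of differences = 0.0000
Numerator Σ(Δx_t−Δx̄)(Δx_{t+1}−Δx̄) = 14.0000
Denominator Σ(Δx_t−Δx̄)² = 268.0000
r_1(Δx) = 14.0000 / 268.0000 = 0.052

0.052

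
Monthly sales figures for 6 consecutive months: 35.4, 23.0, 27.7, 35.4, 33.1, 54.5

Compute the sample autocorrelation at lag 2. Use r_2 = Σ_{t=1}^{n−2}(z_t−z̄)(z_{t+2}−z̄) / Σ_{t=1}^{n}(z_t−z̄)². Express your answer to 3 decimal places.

0.022

Mean z̄ = (35.4 + 23.0 + 27.7 + 35.4 + 33.1 + 54.5)/6 = 34.8500
Σ(z_t−z̄)(z_{t+2}−z̄) = (-3.9325) + (-6.5175) + (12.5125) + (10.8075) = 12.8700
Denominator Σ(z_t−z̄)² = 581.3350
r_2 = 12.8700 / 581.3350 = 0.022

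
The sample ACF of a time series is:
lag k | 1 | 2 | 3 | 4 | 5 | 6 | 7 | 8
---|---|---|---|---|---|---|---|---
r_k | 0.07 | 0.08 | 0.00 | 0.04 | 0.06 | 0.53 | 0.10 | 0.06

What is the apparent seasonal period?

The largest autocorrelation is r_6 = 0.53; the remaining lags stay at or below 0.10.
The dominant spike at lag 6 indicates a seasonal period of 6.

6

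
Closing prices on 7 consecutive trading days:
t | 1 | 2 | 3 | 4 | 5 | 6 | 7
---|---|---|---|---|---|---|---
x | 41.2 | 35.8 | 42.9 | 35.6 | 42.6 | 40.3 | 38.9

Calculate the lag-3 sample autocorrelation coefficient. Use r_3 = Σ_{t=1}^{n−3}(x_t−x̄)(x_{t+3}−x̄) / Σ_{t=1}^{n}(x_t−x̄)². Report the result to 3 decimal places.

Mean x̄ = (41.2 + 35.8 + 42.9 + 35.6 + 42.6 + 40.3 + 38.9)/7 = 39.6143
Deviations from mean: 1.5857, -3.8143, 3.2857, -4.0143, 2.9857, 0.6857, -0.7143
Σ(x_t−x̄)(x_{t+3}−x̄) = (-6.3655) + (-11.3884) + (2.2531) + (2.8673) = -12.6335
Denominator Σ(x_t−x̄)² = 53.8686
r_3 = -12.6335 / 53.8686 = -0.235

-0.235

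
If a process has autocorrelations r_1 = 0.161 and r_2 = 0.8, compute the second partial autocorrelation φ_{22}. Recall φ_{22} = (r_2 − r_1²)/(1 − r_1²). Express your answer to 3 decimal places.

φ_{22} = (r_2 − r_1²) / (1 − r_1²)
r_1² = (0.161)² = 0.025921
Numerator = 0.8 − 0.0259 = 0.7741; denominator = 1 − 0.0259 = 0.9741
φ_{22} = 0.7741 / 0.9741 = 0.795

0.795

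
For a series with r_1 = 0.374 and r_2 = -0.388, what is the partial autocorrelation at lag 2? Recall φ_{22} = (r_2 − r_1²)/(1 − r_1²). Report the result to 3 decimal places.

-0.614

φ_{22} = (r_2 − r_1²) / (1 − r_1²)
r_1² = (0.374)² = 0.139876
Numerator = -0.388 − 0.1399 = -0.5279; denominator = 1 − 0.1399 = 0.8601
φ_{22} = -0.5279 / 0.8601 = -0.614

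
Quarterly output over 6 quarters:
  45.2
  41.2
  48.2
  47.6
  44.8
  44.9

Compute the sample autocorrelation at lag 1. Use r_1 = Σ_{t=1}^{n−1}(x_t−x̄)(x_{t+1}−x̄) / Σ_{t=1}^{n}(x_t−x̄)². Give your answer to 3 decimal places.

-0.187

Mean x̄ = (45.2 + 41.2 + 48.2 + 47.6 + 44.8 + 44.9)/6 = 45.3167
Deviations from mean: -0.1167, -4.1167, 2.8833, 2.2833, -0.5167, -0.4167
Numerator Σ_{t=1}^{5}(x_t−x̄)(x_{t+1}−x̄) = -5.7703
Denominator Σ(x_t−x̄)² = 30.9283
r_1 = -5.7703 / 30.9283 = -0.187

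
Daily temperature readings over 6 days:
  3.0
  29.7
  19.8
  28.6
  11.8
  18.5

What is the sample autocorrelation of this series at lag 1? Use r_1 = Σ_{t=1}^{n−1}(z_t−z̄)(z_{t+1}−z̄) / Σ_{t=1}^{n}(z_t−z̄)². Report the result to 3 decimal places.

-0.417

Mean z̄ = (3.0 + 29.7 + 19.8 + 28.6 + 11.8 + 18.5)/6 = 18.5667
Deviations from mean: -15.5667, 11.1333, 1.2333, 10.0333, -6.7667, -0.0667
Σ(z_t−z̄)(z_{t+1}−z̄) = (-173.3089) + (13.7311) + (12.3744) + (-67.8922) + (0.4511) = -214.6444
Denominator Σ(z_t−z̄)² = 514.2533
r_1 = -214.6444 / 514.2533 = -0.417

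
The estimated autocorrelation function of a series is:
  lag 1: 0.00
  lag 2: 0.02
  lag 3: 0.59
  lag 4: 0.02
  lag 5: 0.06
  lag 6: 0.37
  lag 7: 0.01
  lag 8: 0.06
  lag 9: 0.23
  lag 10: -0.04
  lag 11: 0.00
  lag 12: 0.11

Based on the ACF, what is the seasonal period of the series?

The largest autocorrelation is r_3 = 0.59, with weaker echoes at lags 6 (0.37) and 9 (0.23); the remaining lags stay at or below 0.11.
The dominant spike at lag 3 indicates a seasonal period of 3.

3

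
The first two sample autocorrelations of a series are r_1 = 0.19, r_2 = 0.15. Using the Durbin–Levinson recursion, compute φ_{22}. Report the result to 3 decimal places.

0.118

φ_{22} = (r_2 − r_1²) / (1 − r_1²)
r_1² = (0.19)² = 0.0361
Numerator = 0.15 − 0.0361 = 0.1139; denominator = 1 − 0.0361 = 0.9639
φ_{22} = 0.1139 / 0.9639 = 0.118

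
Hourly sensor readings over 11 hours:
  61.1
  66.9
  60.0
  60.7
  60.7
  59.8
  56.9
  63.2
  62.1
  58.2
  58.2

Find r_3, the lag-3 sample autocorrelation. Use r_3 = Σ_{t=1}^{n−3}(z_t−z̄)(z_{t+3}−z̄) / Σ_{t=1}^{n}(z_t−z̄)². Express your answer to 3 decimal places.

0.035

Mean z̄ = (61.1 + 66.9 + 60.0 + 60.7 + 60.7 + 59.8 + 56.9 + 63.2 + 62.1 + 58.2 + 58.2)/11 = 60.7091
Numerator Σ_{t=1}^{8}(z_t−z̄)(z_{t+3}−z̄) = 2.6398
Denominator Σ(z_t−z̄)² = 75.0491
r_3 = 2.6398 / 75.0491 = 0.035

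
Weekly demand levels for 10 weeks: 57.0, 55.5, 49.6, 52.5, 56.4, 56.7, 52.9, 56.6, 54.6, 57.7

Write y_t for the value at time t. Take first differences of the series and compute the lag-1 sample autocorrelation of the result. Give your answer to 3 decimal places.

-0.239

First differences Δy: -1.5, -5.9, 2.9, 3.9, 0.3, -3.8, 3.7, -2.0, 3.1
Mean of differences = 0.0778
Numerator Σ(Δy_t−Δȳ)(Δy_{t+1}−Δȳ) = -24.5160
Denominator Σ(Δy_t−Δȳ)² = 102.4556
r_1(Δy) = -24.5160 / 102.4556 = -0.239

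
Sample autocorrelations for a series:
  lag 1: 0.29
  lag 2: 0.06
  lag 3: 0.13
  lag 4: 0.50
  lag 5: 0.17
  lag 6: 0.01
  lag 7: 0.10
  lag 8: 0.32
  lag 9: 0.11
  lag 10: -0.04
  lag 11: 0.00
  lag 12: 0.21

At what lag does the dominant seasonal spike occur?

4

The largest autocorrelation is r_4 = 0.50, with a weaker echo at lag 8 (0.32); the remaining lags stay at or below 0.29. The elevated value at lag 1 (0.29), dropping to 0.06 at lag 2, reflects decaying short-term dependence rather than seasonality.
The dominant spike at lag 4 indicates a seasonal period of 4.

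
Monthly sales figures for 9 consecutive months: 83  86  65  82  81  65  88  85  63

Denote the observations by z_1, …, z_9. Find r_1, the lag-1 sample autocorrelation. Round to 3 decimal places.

-0.371

Mean z̄ = (83 + 86 + 65 + 82 + 81 + 65 + 88 + 85 + 63)/9 = 77.5556
Numerator Σ_{t=1}^{8}(z_t−z̄)(z_{t+1}−z̄) = -305.5309
Denominator Σ(z_t−z̄)² = 824.2222
r_1 = -305.5309 / 824.2222 = -0.371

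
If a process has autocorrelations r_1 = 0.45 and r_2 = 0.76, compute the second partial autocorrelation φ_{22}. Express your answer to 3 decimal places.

φ_{22} = (r_2 − r_1²) / (1 − r_1²)
r_1² = (0.45)² = 0.2025
Numerator = 0.76 − 0.2025 = 0.5575; denominator = 1 − 0.2025 = 0.7975
φ_{22} = 0.5575 / 0.7975 = 0.699

0.699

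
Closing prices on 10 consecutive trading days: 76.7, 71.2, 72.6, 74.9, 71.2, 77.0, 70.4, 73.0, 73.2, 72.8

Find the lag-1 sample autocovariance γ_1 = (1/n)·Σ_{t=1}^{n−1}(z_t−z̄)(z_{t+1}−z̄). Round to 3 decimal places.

-2.770

Mean z̄ = (76.7 + 71.2 + 72.6 + 74.9 + 71.2 + 77.0 + 70.4 + 73.0 + 73.2 + 72.8)/10 = 73.3000
Σ_{t=1}^{9}(z_t−z̄)(z_{t+1}−z̄) = -27.7000
γ_1 = -27.7000 / 10 = -2.770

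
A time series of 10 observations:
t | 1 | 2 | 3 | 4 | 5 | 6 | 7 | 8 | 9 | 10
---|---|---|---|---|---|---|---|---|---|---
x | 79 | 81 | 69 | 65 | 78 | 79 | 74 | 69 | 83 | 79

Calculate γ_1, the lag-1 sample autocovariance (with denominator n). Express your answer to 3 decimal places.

1.684

Mean x̄ = (79 + 81 + 69 + 65 + 78 + 79 + 74 + 69 + 83 + 79)/10 = 75.6000
Σ_{t=1}^{9}(x_t−x̄)(x_{t+1}−x̄) = 16.8400
γ_1 = 16.8400 / 10 = 1.684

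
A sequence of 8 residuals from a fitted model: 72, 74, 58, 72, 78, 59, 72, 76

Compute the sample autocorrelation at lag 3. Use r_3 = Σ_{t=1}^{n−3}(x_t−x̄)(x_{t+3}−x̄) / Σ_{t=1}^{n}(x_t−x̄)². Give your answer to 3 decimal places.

Mean x̄ = (72 + 74 + 58 + 72 + 78 + 59 + 72 + 76)/8 = 70.1250
Deviations from mean: 1.8750, 3.8750, -12.1250, 1.8750, 7.8750, -11.1250, 1.8750, 5.8750
Σ(x_t−x̄)(x_{t+3}−x̄) = (3.5156) + (30.5156) + (134.8906) + (3.5156) + (46.2656) = 218.7031
Denominator Σ(x_t−x̄)² = 392.8750
r_3 = 218.7031 / 392.8750 = 0.557

0.557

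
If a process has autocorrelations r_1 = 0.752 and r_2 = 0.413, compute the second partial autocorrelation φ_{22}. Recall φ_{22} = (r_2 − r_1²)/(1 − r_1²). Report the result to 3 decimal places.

-0.351

φ_{22} = (r_2 − r_1²) / (1 − r_1²)
r_1² = (0.752)² = 0.565504
Numerator = 0.413 − 0.5655 = -0.1525; denominator = 1 − 0.5655 = 0.4345
φ_{22} = -0.1525 / 0.4345 = -0.351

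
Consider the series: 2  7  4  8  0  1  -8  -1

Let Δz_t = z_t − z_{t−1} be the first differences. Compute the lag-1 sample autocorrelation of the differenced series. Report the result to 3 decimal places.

First differences Δz: 5, -3, 4, -8, 1, -9, 7
Mean of differences = -0.4286
Numerator Σ(Δz_t−Δz̄)(Δz_{t+1}−Δz̄) = -145.6122
Denominator Σ(Δz_t−Δz̄)² = 243.7143
r_1(Δz) = -145.6122 / 243.7143 = -0.597

-0.597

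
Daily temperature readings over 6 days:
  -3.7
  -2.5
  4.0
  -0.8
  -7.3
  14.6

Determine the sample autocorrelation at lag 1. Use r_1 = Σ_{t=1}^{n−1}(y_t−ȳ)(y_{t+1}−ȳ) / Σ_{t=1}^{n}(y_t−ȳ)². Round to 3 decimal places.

Mean ȳ = (-3.7 − 2.5 + 4.0 − 0.8 − 7.3 + 14.6)/6 = 0.7167
Numerator Σ_{t=1}^{5}(y_t−ȳ)(y_{t+1}−ȳ) = -100.4736
Denominator Σ(y_t−ȳ)² = 299.9483
r_1 = -100.4736 / 299.9483 = -0.335

-0.335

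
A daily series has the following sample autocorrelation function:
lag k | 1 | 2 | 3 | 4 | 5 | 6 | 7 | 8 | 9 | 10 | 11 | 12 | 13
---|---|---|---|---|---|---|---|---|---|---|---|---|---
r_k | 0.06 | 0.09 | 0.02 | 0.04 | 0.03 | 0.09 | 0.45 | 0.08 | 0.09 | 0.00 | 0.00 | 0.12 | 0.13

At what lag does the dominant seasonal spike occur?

The largest autocorrelation is r_7 = 0.45; the remaining lags stay at or below 0.13.
The dominant spike at lag 7 indicates a seasonal period of 7.

7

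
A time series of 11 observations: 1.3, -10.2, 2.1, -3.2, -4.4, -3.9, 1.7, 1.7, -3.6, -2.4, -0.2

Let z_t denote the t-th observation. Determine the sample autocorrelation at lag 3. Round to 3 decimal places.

Mean z̄ = (1.3 − 10.2 + 2.1 − 3.2 − 4.4 − 3.9 + 1.7 + 1.7 − 3.6 − 2.4 − 0.2)/11 = -1.9182
Numerator Σ_{t=1}^{8}(z_t−z̄)(z_{t+3}−z̄) = 2.6545
Denominator Σ(z_t−z̄)² = 139.0164
r_3 = 2.6545 / 139.0164 = 0.019

0.019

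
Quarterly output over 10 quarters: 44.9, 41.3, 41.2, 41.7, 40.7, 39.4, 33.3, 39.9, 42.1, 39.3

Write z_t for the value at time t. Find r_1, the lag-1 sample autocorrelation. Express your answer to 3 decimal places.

Mean z̄ = (44.9 + 41.3 + 41.2 + 41.7 + 40.7 + 39.4 + 33.3 + 39.9 + 42.1 + 39.3)/10 = 40.3800
Numerator Σ_{t=1}^{9}(z_t−z̄)(z_{t+1}−z̄) = 13.7576
Denominator Σ(z_t−z̄)² = 79.2360
r_1 = 13.7576 / 79.2360 = 0.174

0.174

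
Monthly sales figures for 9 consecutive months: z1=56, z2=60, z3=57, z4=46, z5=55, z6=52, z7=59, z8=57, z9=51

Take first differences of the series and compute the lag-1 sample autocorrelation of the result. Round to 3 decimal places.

-0.405

First differences Δz: 4, -3, -11, 9, -3, 7, -2, -6
Mean of differences = -0.6250
Numerator Σ(Δz_t−Δz̄)(Δz_{t+1}−Δz̄) = -130.2656
Denominator Σ(Δz_t−Δz̄)² = 321.8750
r_1(Δz) = -130.2656 / 321.8750 = -0.405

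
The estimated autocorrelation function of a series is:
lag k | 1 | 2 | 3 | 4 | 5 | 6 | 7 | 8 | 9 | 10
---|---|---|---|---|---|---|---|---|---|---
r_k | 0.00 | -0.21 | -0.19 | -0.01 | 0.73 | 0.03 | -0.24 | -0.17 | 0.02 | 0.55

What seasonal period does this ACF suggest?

The largest autocorrelation is r_5 = 0.73, with a weaker echo at lag 10 (0.55); the remaining lags stay at or below 0.03.
The dominant spike at lag 5 indicates a seasonal period of 5.

5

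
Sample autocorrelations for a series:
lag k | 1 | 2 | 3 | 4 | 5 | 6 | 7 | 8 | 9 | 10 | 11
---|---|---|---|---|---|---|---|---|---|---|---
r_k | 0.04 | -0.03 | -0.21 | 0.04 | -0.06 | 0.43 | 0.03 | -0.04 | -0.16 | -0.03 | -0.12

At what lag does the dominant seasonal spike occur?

The largest autocorrelation is r_6 = 0.43; the remaining lags stay at or below 0.04.
The dominant spike at lag 6 indicates a seasonal period of 6.

6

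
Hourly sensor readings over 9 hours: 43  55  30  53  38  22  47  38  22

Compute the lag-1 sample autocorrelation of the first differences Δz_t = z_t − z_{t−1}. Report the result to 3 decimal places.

-0.563

First differences Δz: 12, -25, 23, -15, -16, 25, -9, -16
Mean of differences = -2.6250
Numerator Σ(Δz_t−Δz̄)(Δz_{t+1}−Δz̄) = -1512.5156
Denominator Σ(Δz_t−Δz̄)² = 2685.8750
r_1(Δz) = -1512.5156 / 2685.8750 = -0.563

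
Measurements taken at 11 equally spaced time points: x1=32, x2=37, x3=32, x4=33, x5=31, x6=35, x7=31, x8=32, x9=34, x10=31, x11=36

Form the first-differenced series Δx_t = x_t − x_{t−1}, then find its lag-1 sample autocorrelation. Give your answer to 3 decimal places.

-0.617

First differences Δx: 5, -5, 1, -2, 4, -4, 1, 2, -3, 5
Mean of differences = 0.4000
Numerator Σ(Δx_t−Δx̄)(Δx_{t+1}−Δx̄) = -76.7600
Denominator Σ(Δx_t−Δx̄)² = 124.4000
r_1(Δx) = -76.7600 / 124.4000 = -0.617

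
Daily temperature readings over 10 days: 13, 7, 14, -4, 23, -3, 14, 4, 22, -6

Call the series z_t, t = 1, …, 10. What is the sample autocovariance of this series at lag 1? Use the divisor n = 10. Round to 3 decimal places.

Mean z̄ = (13 + 7 + 14 − 4 + 23 − 3 + 14 + 4 + 22 − 6)/10 = 8.4000
Σ_{t=1}^{9}(z_t−z̄)(z_{t+1}−z̄) = -775.3600
γ_1 = -775.3600 / 10 = -77.536

-77.536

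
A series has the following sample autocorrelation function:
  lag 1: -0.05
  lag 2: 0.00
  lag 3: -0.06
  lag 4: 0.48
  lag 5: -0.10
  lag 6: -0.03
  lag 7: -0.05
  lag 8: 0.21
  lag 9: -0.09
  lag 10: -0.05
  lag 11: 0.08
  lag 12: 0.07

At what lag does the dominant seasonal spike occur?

4

The largest autocorrelation is r_4 = 0.48, with a weaker echo at lag 8 (0.21); the remaining lags stay at or below 0.08.
The dominant spike at lag 4 indicates a seasonal period of 4.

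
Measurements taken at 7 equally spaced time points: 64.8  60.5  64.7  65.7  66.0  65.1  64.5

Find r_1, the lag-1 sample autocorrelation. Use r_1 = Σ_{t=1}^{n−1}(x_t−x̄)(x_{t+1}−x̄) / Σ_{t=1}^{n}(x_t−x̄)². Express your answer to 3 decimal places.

Mean x̄ = (64.8 + 60.5 + 64.7 + 65.7 + 66.0 + 65.1 + 64.5)/7 = 64.4714
Σ(x_t−x̄)(x_{t+1}−x̄) = (-1.3049) + (-0.9078) + (0.2808) + (1.8780) + (0.9608) + (0.0180) = 0.9249
Denominator Σ(x_t−x̄)² = 20.1743
r_1 = 0.9249 / 20.1743 = 0.046

0.046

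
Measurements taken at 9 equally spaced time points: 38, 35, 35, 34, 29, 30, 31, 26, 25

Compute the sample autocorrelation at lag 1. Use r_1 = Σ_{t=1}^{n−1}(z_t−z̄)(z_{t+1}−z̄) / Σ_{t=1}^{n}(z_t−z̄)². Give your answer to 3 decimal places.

0.522

Mean z̄ = (38 + 35 + 35 + 34 + 29 + 30 + 31 + 26 + 25)/9 = 31.4444
Numerator Σ_{t=1}^{8}(z_t−z̄)(z_{t+1}−z̄) = 80.4691
Denominator Σ(z_t−z̄)² = 154.2222
r_1 = 80.4691 / 154.2222 = 0.522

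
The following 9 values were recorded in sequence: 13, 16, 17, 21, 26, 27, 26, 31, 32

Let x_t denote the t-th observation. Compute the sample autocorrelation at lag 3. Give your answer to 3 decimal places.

0.075

Mean x̄ = (13 + 16 + 17 + 21 + 26 + 27 + 26 + 31 + 32)/9 = 23.2222
Numerator Σ_{t=1}^{6}(x_t−x̄)(x_{t+3}−x̄) = 27.7407
Denominator Σ(x_t−x̄)² = 367.5556
r_3 = 27.7407 / 367.5556 = 0.075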